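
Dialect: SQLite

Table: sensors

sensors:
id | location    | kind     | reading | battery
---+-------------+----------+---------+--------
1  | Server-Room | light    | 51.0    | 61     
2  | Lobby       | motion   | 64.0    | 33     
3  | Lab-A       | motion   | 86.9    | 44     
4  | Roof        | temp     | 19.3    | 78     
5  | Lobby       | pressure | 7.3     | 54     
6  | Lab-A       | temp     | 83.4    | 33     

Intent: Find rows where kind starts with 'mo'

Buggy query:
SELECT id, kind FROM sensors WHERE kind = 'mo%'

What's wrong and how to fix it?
Bug: '=' compares the literal string including the % character; pattern matching needs LIKE

Fix: Use LIKE for wildcard pattern matching

Corrected query:
SELECT id, kind FROM sensors WHERE kind LIKE 'mo%'

Result:
id | kind  
---+-------
2  | motion
3  | motion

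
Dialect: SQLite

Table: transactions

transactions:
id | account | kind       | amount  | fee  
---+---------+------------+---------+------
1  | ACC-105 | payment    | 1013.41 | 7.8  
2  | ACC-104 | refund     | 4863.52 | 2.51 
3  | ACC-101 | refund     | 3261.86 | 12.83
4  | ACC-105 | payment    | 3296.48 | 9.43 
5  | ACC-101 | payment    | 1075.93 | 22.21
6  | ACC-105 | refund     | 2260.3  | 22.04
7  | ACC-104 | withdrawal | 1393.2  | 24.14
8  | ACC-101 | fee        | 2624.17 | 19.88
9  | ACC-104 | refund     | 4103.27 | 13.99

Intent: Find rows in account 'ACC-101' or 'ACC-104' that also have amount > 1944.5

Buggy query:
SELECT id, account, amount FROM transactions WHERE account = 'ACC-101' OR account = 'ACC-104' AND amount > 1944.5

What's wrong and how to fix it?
Bug: AND binds tighter than OR, so this parses as account = 'ACC-101' OR (account = 'ACC-104' AND amount > 1944.5)

Fix: Group the OR with parentheses (or use IN), then AND the threshold

Corrected query:
SELECT id, account, amount FROM transactions WHERE (account = 'ACC-101' OR account = 'ACC-104') AND amount > 1944.5

Result:
id | account | amount 
---+---------+--------
2  | ACC-104 | 4863.52
3  | ACC-101 | 3261.86
8  | ACC-101 | 2624.17
9  | ACC-104 | 4103.27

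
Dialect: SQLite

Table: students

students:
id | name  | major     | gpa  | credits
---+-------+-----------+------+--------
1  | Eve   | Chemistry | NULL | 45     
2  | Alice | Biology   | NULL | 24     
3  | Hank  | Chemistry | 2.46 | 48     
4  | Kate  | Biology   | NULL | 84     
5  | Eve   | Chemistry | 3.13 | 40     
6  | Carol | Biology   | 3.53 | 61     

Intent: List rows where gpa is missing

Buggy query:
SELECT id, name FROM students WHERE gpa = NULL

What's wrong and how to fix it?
Bug: '= NULL' is always unknown in SQL three-valued logic, so no rows match

Fix: Use IS NULL to test for NULL

Corrected query:
SELECT id, name FROM students WHERE gpa IS NULL

Result:
id | name 
---+------
1  | Eve  
2  | Alice
4  | Kate 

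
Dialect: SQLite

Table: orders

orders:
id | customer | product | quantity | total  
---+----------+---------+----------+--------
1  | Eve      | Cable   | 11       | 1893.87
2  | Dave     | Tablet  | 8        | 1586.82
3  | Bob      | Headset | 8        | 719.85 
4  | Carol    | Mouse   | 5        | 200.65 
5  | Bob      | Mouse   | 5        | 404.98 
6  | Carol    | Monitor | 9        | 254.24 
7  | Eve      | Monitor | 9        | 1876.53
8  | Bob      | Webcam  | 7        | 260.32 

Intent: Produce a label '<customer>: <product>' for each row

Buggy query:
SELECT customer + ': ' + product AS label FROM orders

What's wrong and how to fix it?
Bug: SQLite uses || for string concatenation; + coerces text to numbers (yielding 0)

Fix: Use the || operator for string concatenation

Corrected query:
SELECT customer || ': ' || product AS label FROM orders

Result:
label         
--------------
Eve: Cable    
Dave: Tablet  
Bob: Headset  
Carol: Mouse  
Bob: Mouse    
Carol: Monitor
Eve: Monitor  
Bob: Webcam   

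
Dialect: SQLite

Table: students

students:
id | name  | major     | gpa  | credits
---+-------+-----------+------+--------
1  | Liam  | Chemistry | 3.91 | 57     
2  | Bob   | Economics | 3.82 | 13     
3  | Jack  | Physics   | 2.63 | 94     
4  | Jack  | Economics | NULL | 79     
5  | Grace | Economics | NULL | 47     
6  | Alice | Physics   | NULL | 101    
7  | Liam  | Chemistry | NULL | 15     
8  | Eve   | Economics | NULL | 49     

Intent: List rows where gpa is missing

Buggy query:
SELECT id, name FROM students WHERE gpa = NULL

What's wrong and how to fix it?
Bug: Comparing to NULL with '=' never matches; NULL = NULL is unknown, not true

Fix: Replace '= NULL' with 'IS NULL'

Corrected query:
SELECT id, name FROM students WHERE gpa IS NULL

Result:
id | name 
---+------
4  | Jack 
5  | Grace
6  | Alice
7  | Liam 
8  | Eve  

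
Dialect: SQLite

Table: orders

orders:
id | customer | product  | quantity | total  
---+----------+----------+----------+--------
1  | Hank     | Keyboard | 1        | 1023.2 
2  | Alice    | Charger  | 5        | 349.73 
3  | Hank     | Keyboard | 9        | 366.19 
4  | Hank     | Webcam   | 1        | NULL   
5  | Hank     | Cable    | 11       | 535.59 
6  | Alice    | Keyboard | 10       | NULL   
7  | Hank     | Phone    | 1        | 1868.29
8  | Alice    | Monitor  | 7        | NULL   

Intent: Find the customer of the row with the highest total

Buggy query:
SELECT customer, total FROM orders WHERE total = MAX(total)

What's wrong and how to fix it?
Bug: WHERE is evaluated per row; an aggregate over the whole table isn't defined there

Fix: Use a subquery: WHERE total = (SELECT MAX(total) FROM orders)

Corrected query:
SELECT customer, total FROM orders WHERE total = (SELECT MAX(total) FROM orders)

Result:
customer | total  
---------+--------
Hank     | 1868.29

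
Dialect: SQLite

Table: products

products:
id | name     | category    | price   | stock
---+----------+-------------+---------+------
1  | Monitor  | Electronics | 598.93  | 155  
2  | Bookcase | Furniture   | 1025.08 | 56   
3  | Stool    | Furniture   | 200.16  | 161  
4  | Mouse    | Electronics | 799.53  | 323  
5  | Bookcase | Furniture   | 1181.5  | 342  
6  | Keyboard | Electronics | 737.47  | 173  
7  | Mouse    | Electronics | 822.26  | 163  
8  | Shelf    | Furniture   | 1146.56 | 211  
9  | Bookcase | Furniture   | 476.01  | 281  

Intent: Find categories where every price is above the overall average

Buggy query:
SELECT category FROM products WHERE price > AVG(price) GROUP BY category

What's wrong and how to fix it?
Bug: WHERE evaluates per row before aggregation, so AVG() is unavailable

Fix: Use a subquery for AVG and a HAVING MIN(...) filter so the condition holds for every row in the group

Corrected query:
SELECT category FROM products GROUP BY category HAVING MIN(price) > (SELECT AVG(price) FROM products)

Result:
(no rows)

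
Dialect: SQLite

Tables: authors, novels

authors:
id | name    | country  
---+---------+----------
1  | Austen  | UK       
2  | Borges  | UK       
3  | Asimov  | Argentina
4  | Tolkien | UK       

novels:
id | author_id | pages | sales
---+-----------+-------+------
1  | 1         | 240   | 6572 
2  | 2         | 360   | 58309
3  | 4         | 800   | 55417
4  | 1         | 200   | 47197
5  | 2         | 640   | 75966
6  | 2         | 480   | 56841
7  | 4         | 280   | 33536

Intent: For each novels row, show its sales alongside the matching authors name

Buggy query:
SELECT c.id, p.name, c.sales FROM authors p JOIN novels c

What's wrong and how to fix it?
Bug: Missing join condition: each novels row is matched to all authors rows instead of just its own

Fix: Specify the join condition linking the foreign key to the parent id

Corrected query:
SELECT c.id, p.name, c.sales FROM authors p JOIN novels c ON c.author_id = p.id

Result:
id | name    | sales
---+---------+------
1  | Austen  | 6572 
2  | Borges  | 58309
3  | Tolkien | 55417
4  | Austen  | 47197
5  | Borges  | 75966
6  | Borges  | 56841
7  | Tolkien | 33536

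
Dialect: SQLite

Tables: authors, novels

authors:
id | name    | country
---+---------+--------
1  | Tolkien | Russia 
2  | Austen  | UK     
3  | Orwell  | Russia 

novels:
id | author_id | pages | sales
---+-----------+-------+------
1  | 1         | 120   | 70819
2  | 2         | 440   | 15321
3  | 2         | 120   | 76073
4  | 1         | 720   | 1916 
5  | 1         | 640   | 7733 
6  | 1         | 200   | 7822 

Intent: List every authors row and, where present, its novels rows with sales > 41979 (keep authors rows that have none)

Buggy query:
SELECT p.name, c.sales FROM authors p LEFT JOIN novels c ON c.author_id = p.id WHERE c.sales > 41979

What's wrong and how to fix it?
Bug: Filtering c.sales in WHERE discards the NULL rows produced by LEFT JOIN, turning it into an inner join

Fix: Put 'c.sales > 41979' in the JOIN's ON clause instead of WHERE

Corrected query:
SELECT p.name, c.sales FROM authors p LEFT JOIN novels c ON c.author_id = p.id AND c.sales > 41979

Result:
name    | sales
--------+------
Tolkien | 70819
Austen  | 76073
Orwell  | NULL 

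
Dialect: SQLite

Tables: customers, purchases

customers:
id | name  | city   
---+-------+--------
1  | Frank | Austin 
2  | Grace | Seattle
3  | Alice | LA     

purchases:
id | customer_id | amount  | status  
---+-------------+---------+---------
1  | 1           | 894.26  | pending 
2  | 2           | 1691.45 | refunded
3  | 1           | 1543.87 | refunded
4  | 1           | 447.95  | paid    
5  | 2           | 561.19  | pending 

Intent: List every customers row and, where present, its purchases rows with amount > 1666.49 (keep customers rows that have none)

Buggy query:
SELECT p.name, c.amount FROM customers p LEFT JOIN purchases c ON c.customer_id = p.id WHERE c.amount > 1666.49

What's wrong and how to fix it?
Bug: Filtering c.amount in WHERE discards the NULL rows produced by LEFT JOIN, turning it into an inner join

Fix: Move the right-table condition into the ON clause so unmatched parents are kept

Corrected query:
SELECT p.name, c.amount FROM customers p LEFT JOIN purchases c ON c.customer_id = p.id AND c.amount > 1666.49

Result:
name  | amount 
------+--------
Frank | NULL   
Grace | 1691.45
Alice | NULL   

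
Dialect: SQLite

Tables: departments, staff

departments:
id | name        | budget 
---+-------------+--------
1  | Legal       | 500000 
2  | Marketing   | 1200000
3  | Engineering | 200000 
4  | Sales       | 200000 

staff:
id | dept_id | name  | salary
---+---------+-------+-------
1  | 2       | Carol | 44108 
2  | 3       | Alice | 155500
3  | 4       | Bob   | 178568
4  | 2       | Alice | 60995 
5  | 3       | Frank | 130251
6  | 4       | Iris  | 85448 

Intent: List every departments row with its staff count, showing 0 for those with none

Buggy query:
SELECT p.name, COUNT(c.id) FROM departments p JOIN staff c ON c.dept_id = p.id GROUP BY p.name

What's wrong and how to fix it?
Bug: An inner join excludes parents with zero children

Fix: Use LEFT JOIN so parents without children still appear (COUNT(c.id) gives 0)

Corrected query:
SELECT p.name, COUNT(c.id) FROM departments p LEFT JOIN staff c ON c.dept_id = p.id GROUP BY p.name

Result:
name        | COUNT(c.id)
------------+------------
Engineering | 2          
Legal       | 0          
Marketing   | 2          
Sales       | 2          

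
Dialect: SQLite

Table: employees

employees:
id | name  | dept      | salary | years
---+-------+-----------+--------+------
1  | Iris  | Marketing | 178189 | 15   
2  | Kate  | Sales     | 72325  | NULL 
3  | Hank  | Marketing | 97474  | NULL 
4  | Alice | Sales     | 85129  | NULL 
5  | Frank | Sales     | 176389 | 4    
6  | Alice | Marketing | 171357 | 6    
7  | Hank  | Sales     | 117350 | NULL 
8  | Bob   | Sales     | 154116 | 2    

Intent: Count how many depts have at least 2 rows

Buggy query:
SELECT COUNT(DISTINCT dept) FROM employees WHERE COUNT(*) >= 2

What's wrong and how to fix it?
Bug: WHERE filters individual rows, not groups, so a group-level COUNT is invalid there

Fix: Use a subquery that GROUPs and filters with HAVING, then count its rows

Corrected query:
SELECT COUNT(*) FROM (SELECT dept FROM employees GROUP BY dept HAVING COUNT(*) >= 2)

Result:
COUNT(*)
--------
2       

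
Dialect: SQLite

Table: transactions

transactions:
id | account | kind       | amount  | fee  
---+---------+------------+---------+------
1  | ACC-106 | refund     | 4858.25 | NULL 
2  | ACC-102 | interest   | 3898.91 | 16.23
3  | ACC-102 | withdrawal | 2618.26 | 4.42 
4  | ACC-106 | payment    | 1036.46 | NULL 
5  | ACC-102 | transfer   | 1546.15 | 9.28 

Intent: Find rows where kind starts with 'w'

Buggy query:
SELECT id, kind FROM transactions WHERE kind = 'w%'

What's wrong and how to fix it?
Bug: '=' compares the literal string including the % character; pattern matching needs LIKE

Fix: Use LIKE for wildcard pattern matching

Corrected query:
SELECT id, kind FROM transactions WHERE kind LIKE 'w%'

Result:
id | kind      
---+-----------
3  | withdrawal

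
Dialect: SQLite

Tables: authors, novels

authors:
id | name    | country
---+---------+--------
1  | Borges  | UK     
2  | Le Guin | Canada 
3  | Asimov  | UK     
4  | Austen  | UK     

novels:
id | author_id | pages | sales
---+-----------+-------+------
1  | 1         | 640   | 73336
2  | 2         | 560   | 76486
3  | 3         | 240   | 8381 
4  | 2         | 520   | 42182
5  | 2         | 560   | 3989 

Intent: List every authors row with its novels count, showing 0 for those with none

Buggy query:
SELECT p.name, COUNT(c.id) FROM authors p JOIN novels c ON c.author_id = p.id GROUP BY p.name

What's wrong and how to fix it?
Bug: INNER JOIN drops authors rows that have no matching novels rows

Fix: Use LEFT JOIN so parents without children still appear (COUNT(c.id) gives 0)

Corrected query:
SELECT p.name, COUNT(c.id) FROM authors p LEFT JOIN novels c ON c.author_id = p.id GROUP BY p.name

Result:
name    | COUNT(c.id)
--------+------------
Asimov  | 1          
Austen  | 0          
Borges  | 1          
Le Guin | 3          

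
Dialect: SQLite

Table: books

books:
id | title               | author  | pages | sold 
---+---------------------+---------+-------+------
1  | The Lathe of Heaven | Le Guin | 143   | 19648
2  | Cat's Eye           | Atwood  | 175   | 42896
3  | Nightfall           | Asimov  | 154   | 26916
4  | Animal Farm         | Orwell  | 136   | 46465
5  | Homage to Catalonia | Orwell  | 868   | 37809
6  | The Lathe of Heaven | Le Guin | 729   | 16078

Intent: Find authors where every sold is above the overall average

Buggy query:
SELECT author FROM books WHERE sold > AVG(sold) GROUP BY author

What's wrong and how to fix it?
Bug: AVG() is an aggregate; it can't sit directly in WHERE

Fix: Use a subquery for AVG and a HAVING MIN(...) filter so the condition holds for every row in the group

Corrected query:
SELECT author FROM books GROUP BY author HAVING MIN(sold) > (SELECT AVG(sold) FROM books)

Result:
author
------
Atwood
Orwell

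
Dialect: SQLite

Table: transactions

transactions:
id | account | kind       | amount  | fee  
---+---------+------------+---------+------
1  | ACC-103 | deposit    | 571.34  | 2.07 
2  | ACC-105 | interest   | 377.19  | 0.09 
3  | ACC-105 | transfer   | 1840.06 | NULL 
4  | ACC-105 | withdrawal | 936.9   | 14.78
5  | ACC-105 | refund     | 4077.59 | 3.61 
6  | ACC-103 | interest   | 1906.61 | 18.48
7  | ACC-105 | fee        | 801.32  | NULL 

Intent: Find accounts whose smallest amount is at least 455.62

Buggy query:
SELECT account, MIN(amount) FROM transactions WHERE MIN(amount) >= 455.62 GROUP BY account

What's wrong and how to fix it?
Bug: MIN() in WHERE is a misuse of aggregate

Fix: Use HAVING for the per-group MIN condition

Corrected query:
SELECT account, MIN(amount) FROM transactions GROUP BY account HAVING MIN(amount) >= 455.62

Result:
account | MIN(amount)
--------+------------
ACC-103 | 571.34     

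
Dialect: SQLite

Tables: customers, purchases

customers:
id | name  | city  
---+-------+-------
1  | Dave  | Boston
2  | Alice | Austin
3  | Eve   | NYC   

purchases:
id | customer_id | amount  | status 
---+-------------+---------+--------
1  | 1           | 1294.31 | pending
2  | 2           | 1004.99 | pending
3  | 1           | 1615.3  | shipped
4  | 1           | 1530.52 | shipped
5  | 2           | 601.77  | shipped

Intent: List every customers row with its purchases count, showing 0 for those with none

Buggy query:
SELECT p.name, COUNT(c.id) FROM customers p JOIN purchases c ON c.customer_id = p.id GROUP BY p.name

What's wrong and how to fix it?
Bug: INNER JOIN drops customers rows that have no matching purchases rows

Fix: Switch to LEFT JOIN to retain unmatched parent rows

Corrected query:
SELECT p.name, COUNT(c.id) FROM customers p LEFT JOIN purchases c ON c.customer_id = p.id GROUP BY p.name

Result:
name  | COUNT(c.id)
------+------------
Alice | 2          
Dave  | 3          
Eve   | 0          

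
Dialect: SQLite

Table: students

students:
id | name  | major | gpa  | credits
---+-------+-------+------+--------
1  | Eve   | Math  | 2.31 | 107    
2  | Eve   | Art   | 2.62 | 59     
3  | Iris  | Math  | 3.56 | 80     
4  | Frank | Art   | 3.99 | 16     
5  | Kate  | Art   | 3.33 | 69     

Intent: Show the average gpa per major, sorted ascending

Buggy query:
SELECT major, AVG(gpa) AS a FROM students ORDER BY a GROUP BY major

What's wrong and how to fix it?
Bug: ORDER BY appears before GROUP BY; SQL clause order requires GROUP BY first

Fix: Move ORDER BY to the end, after GROUP BY

Corrected query:
SELECT major, AVG(gpa) AS a FROM students GROUP BY major ORDER BY a

Result:
major | a       
------+---------
Math  | 2.935   
Art   | 3.313333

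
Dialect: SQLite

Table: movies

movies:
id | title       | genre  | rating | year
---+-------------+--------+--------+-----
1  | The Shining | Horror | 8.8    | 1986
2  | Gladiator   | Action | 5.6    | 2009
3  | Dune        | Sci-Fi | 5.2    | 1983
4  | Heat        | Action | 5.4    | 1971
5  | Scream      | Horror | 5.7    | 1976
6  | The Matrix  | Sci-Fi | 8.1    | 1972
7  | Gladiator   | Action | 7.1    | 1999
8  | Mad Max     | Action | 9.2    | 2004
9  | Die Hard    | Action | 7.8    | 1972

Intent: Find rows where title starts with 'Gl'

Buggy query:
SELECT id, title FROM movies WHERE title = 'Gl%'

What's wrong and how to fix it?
Bug: Wildcards only work with LIKE; '=' treats '%' as a literal character

Fix: Replace '=' with LIKE so 'Gl%' is treated as a pattern

Corrected query:
SELECT id, title FROM movies WHERE title LIKE 'Gl%'

Result:
id | title    
---+----------
2  | Gladiator
7  | Gladiator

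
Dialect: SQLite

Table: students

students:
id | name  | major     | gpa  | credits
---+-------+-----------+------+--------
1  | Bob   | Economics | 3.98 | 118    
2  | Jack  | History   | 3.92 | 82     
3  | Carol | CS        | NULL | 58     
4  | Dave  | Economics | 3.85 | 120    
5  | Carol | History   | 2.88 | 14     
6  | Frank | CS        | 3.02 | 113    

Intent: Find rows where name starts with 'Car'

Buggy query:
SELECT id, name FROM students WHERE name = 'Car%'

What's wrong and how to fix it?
Bug: '=' compares the literal string including the % character; pattern matching needs LIKE

Fix: Use LIKE for wildcard pattern matching

Corrected query:
SELECT id, name FROM students WHERE name LIKE 'Car%'

Result:
id | name 
---+------
3  | Carol
5  | Carol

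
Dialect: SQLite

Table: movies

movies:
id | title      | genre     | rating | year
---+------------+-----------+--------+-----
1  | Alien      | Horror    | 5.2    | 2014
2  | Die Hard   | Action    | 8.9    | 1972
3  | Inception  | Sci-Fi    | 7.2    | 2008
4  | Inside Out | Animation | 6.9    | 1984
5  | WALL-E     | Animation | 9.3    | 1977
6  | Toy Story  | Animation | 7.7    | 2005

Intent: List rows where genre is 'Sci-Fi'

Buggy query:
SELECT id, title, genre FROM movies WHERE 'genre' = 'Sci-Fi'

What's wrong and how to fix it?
Bug: 'genre' in single quotes is a string literal, not the column; the comparison is literal-vs-literal and never true

Fix: Remove the quotes around the column name (or use double quotes for an identifier)

Corrected query:
SELECT id, title, genre FROM movies WHERE genre = 'Sci-Fi'

Result:
id | title     | genre 
---+-----------+-------
3  | Inception | Sci-Fi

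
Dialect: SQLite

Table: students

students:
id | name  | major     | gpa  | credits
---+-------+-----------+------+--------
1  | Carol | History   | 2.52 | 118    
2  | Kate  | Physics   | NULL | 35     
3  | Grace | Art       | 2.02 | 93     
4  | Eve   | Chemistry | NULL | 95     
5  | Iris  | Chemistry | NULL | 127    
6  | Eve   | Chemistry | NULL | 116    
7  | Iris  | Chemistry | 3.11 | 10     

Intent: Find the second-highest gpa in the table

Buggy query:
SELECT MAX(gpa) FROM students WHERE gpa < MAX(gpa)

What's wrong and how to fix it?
Bug: The inner MAX is an aggregate inside WHERE, which is not allowed

Fix: Put the inner MAX in a scalar subquery

Corrected query:
SELECT MAX(gpa) FROM students WHERE gpa < (SELECT MAX(gpa) FROM students)

Result:
MAX(gpa)
--------
2.52    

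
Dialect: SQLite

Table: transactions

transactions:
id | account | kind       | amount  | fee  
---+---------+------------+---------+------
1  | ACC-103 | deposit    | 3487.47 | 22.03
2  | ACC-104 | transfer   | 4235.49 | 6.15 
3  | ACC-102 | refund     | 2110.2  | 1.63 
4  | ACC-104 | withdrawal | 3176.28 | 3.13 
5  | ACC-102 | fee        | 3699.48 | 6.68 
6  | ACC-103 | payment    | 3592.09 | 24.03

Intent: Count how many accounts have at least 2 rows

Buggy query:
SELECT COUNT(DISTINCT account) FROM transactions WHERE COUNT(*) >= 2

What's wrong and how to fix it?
Bug: WHERE filters individual rows, not groups, so a group-level COUNT is invalid there

Fix: Use a subquery that GROUPs and filters with HAVING, then count its rows

Corrected query:
SELECT COUNT(*) FROM (SELECT account FROM transactions GROUP BY account HAVING COUNT(*) >= 2)

Result:
COUNT(*)
--------
3       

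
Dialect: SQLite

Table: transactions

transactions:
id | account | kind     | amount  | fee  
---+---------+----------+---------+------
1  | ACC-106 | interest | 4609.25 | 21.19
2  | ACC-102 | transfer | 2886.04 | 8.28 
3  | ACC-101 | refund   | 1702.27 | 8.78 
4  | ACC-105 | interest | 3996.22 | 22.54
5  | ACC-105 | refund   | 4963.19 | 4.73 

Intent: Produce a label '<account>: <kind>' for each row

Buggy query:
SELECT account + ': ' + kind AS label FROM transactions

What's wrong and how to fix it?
Bug: '+' is numeric addition; on text columns SQLite converts them to 0 instead of concatenating

Fix: Replace + with || to concatenate text

Corrected query:
SELECT account || ': ' || kind AS label FROM transactions

Result:
label            
-----------------
ACC-106: interest
ACC-102: transfer
ACC-101: refund  
ACC-105: interest
ACC-105: refund  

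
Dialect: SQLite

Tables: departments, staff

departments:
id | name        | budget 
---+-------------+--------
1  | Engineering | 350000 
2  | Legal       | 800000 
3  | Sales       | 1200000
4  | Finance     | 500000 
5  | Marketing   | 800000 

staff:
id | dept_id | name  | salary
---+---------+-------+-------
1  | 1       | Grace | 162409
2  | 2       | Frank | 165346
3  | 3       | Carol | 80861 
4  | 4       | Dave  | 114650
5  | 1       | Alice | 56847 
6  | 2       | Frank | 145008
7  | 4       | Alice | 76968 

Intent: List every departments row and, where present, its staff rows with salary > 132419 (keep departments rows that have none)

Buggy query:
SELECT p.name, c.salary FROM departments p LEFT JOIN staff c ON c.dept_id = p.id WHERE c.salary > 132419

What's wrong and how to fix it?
Bug: A WHERE condition on the right-hand table after LEFT JOIN drops unmatched parents

Fix: Put 'c.salary > 132419' in the JOIN's ON clause instead of WHERE

Corrected query:
SELECT p.name, c.salary FROM departments p LEFT JOIN staff c ON c.dept_id = p.id AND c.salary > 132419

Result:
name        | salary
------------+-------
Engineering | 162409
Legal       | 145008
Legal       | 165346
Sales       | NULL  
Finance     | NULL  
Marketing   | NULL  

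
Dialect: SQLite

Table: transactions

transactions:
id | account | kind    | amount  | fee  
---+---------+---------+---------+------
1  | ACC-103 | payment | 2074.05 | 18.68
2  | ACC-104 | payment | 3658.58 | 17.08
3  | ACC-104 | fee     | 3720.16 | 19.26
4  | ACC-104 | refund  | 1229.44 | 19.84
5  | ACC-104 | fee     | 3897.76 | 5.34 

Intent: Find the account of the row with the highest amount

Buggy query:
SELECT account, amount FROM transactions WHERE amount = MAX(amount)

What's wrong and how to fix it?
Bug: MAX(amount) is an aggregate and cannot be used directly in WHERE

Fix: Wrap MAX in a scalar subquery so WHERE compares against a single value

Corrected query:
SELECT account, amount FROM transactions WHERE amount = (SELECT MAX(amount) FROM transactions)

Result:
account | amount 
--------+--------
ACC-104 | 3897.76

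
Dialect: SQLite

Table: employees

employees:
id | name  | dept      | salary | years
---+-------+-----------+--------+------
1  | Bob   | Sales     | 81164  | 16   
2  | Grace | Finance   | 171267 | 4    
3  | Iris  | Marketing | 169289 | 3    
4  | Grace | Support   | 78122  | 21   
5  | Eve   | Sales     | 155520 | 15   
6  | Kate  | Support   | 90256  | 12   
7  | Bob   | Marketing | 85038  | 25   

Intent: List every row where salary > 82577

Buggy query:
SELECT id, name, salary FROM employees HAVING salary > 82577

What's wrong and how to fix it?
Bug: HAVING filters the output of aggregation, but this query has no GROUP BY and no aggregate functions, so SQLite rejects it (HAVING clause on a non-aggregate query); the condition here is per row

Fix: Replace HAVING with WHERE since the condition applies to individual rows

Corrected query:
SELECT id, name, salary FROM employees WHERE salary > 82577

Result:
id | name  | salary
---+-------+-------
2  | Grace | 171267
3  | Iris  | 169289
5  | Eve   | 155520
6  | Kate  | 90256 
7  | Bob   | 85038 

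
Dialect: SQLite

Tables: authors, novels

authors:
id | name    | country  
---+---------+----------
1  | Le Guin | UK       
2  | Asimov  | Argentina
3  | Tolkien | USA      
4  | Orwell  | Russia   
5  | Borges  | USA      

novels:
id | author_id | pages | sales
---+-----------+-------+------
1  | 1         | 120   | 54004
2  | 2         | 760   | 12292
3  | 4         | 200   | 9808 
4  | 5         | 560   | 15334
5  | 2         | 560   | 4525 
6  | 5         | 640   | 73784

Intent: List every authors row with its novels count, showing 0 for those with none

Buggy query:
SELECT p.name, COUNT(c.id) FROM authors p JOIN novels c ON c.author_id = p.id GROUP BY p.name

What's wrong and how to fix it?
Bug: An inner join excludes parents with zero children

Fix: Switch to LEFT JOIN to retain unmatched parent rows

Corrected query:
SELECT p.name, COUNT(c.id) FROM authors p LEFT JOIN novels c ON c.author_id = p.id GROUP BY p.name

Result:
name    | COUNT(c.id)
--------+------------
Asimov  | 2          
Borges  | 2          
Le Guin | 1          
Orwell  | 1          
Tolkien | 0          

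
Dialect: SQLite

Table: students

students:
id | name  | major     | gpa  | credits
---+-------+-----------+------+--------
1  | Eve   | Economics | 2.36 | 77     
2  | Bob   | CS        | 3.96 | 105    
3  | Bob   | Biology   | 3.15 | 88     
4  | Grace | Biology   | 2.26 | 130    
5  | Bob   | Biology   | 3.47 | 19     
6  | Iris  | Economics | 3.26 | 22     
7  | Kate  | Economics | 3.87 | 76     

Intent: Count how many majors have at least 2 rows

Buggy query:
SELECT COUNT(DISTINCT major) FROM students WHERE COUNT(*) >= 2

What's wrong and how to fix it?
Bug: COUNT(*) cannot appear in WHERE; the per-group count doesn't exist yet

Fix: Group first with HAVING COUNT(*) >= 2, then COUNT the resulting groups

Corrected query:
SELECT COUNT(*) FROM (SELECT major FROM students GROUP BY major HAVING COUNT(*) >= 2)

Result:
COUNT(*)
--------
2       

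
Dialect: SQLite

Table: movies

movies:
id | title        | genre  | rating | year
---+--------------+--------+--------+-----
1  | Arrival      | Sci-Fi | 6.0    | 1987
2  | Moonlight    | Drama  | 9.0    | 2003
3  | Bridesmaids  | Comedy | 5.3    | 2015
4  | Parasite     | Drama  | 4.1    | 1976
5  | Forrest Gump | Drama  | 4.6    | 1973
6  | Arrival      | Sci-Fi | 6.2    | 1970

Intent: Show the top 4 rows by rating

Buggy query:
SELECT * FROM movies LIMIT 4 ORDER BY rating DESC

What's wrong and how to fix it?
Bug: ORDER BY cannot follow LIMIT; LIMIT is the final clause

Fix: Swap the clauses: ORDER BY first, then LIMIT

Corrected query:
SELECT * FROM movies ORDER BY rating DESC LIMIT 4

Result:
id | title       | genre  | rating | year
---+-------------+--------+--------+-----
2  | Moonlight   | Drama  | 9      | 2003
6  | Arrival     | Sci-Fi | 6.2    | 1970
1  | Arrival     | Sci-Fi | 6      | 1987
3  | Bridesmaids | Comedy | 5.3    | 2015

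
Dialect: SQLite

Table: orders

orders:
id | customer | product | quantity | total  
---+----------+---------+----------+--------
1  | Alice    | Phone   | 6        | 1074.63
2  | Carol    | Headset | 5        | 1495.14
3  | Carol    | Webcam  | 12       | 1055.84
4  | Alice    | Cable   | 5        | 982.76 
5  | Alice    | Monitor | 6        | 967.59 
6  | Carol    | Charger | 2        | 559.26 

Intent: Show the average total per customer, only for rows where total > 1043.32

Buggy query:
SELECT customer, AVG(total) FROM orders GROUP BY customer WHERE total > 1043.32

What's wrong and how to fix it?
Bug: WHERE cannot follow GROUP BY

Fix: Move the WHERE clause before GROUP BY

Corrected query:
SELECT customer, AVG(total) FROM orders WHERE total > 1043.32 GROUP BY customer

Result:
customer | AVG(total)
---------+-----------
Alice    | 1074.63   
Carol    | 1275.49   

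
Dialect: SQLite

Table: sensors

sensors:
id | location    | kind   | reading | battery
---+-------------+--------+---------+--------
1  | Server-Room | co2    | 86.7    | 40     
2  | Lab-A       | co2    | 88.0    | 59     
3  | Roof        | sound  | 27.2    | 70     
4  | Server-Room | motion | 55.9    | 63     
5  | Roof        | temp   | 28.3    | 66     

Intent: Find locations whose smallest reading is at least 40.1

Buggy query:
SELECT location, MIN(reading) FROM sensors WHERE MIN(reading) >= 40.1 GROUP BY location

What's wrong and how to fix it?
Bug: MIN() in WHERE is a misuse of aggregate

Fix: Replace WHERE with HAVING after the GROUP BY

Corrected query:
SELECT location, MIN(reading) FROM sensors GROUP BY location HAVING MIN(reading) >= 40.1

Result:
location    | MIN(reading)
------------+-------------
Lab-A       | 88          
Server-Room | 55.9        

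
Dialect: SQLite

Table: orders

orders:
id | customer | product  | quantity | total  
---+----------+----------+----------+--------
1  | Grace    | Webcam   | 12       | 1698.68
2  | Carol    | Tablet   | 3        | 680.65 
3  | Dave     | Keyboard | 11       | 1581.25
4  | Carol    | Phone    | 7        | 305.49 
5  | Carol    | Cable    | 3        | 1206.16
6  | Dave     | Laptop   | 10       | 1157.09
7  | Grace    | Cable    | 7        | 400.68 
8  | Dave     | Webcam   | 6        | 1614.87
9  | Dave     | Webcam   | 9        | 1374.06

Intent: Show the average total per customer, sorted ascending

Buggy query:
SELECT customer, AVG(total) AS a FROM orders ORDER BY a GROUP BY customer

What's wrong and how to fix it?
Bug: ORDER BY appears before GROUP BY; SQL clause order requires GROUP BY first

Fix: Move ORDER BY to the end, after GROUP BY

Corrected query:
SELECT customer, AVG(total) AS a FROM orders GROUP BY customer ORDER BY a

Result:
customer | a         
---------+-----------
Carol    | 730.766667
Grace    | 1049.68   
Dave     | 1431.8175 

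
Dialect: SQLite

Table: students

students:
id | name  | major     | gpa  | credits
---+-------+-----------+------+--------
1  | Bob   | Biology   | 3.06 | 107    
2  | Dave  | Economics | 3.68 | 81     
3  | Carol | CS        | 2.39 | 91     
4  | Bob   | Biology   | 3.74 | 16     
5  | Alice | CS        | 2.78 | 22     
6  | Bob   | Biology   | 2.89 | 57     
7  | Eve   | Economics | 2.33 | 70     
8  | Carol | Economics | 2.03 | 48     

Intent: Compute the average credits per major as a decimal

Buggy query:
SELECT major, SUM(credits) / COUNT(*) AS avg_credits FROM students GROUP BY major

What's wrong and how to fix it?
Bug: Both operands are integers, so '/' performs integer division and truncates

Fix: Cast one side to REAL so the division keeps the fractional part

Corrected query:
SELECT major, SUM(credits) * 1.0 / COUNT(*) AS avg_credits FROM students GROUP BY major

Result:
major     | avg_credits
----------+------------
Biology   | 60         
CS        | 56.5       
Economics | 66.333333  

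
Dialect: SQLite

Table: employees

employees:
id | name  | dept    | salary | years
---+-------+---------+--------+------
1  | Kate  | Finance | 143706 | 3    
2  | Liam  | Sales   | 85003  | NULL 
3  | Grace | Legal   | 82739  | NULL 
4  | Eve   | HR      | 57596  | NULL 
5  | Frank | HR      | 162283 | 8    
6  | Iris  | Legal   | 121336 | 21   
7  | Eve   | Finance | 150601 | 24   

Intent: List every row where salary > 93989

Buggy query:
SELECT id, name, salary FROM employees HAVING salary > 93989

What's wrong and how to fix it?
Bug: HAVING filters the output of aggregation, but this query has no GROUP BY and no aggregate functions, so SQLite rejects it (HAVING clause on a non-aggregate query); the condition here is per row

Fix: Use WHERE for row-level filtering

Corrected query:
SELECT id, name, salary FROM employees WHERE salary > 93989

Result:
id | name  | salary
---+-------+-------
1  | Kate  | 143706
5  | Frank | 162283
6  | Iris  | 121336
7  | Eve   | 150601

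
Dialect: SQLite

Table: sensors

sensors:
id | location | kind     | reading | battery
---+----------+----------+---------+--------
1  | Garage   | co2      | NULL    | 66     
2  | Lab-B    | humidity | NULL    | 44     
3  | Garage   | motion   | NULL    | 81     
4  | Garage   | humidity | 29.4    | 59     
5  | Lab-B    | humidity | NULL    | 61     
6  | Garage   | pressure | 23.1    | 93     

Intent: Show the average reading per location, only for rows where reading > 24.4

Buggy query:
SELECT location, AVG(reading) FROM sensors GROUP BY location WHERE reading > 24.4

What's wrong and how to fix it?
Bug: Row-level WHERE must come before GROUP BY in the clause order

Fix: Place WHERE between FROM and GROUP BY

Corrected query:
SELECT location, AVG(reading) FROM sensors WHERE reading > 24.4 GROUP BY location

Result:
location | AVG(reading)
---------+-------------
Garage   | 29.4        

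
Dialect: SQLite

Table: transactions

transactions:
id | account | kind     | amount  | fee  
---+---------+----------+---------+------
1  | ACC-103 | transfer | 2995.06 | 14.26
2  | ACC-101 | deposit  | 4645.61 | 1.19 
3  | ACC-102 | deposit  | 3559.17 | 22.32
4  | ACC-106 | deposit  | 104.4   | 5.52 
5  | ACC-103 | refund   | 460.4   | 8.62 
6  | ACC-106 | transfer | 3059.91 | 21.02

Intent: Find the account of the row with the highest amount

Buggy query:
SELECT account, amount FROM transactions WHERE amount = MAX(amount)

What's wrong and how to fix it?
Bug: MAX(amount) is an aggregate and cannot be used directly in WHERE

Fix: Wrap MAX in a scalar subquery so WHERE compares against a single value

Corrected query:
SELECT account, amount FROM transactions WHERE amount = (SELECT MAX(amount) FROM transactions)

Result:
account | amount 
--------+--------
ACC-101 | 4645.61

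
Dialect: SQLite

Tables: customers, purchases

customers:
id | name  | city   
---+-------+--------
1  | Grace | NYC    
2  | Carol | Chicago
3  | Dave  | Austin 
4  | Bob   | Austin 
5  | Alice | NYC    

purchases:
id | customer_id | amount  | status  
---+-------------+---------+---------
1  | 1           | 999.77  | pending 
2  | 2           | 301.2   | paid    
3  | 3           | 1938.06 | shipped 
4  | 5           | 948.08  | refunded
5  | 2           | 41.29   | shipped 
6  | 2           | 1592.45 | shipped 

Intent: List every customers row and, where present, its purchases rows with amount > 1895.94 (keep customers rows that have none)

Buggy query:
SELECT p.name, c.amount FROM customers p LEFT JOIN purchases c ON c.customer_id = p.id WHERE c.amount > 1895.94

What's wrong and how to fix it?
Bug: Filtering c.amount in WHERE discards the NULL rows produced by LEFT JOIN, turning it into an inner join

Fix: Move the right-table condition into the ON clause so unmatched parents are kept

Corrected query:
SELECT p.name, c.amount FROM customers p LEFT JOIN purchases c ON c.customer_id = p.id AND c.amount > 1895.94

Result:
name  | amount 
------+--------
Grace | NULL   
Carol | NULL   
Dave  | 1938.06
Bob   | NULL   
Alice | NULL   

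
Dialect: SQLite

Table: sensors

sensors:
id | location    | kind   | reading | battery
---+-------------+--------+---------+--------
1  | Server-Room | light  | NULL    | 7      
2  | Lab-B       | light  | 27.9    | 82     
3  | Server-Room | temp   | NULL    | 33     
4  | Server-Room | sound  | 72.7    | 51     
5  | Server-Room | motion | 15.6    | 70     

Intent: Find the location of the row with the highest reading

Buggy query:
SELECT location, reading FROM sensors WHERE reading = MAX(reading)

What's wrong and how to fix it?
Bug: MAX(reading) is an aggregate and cannot be used directly in WHERE

Fix: Use a subquery: WHERE reading = (SELECT MAX(reading) FROM sensors)

Corrected query:
SELECT location, reading FROM sensors WHERE reading = (SELECT MAX(reading) FROM sensors)

Result:
location    | reading
------------+--------
Server-Room | 72.7   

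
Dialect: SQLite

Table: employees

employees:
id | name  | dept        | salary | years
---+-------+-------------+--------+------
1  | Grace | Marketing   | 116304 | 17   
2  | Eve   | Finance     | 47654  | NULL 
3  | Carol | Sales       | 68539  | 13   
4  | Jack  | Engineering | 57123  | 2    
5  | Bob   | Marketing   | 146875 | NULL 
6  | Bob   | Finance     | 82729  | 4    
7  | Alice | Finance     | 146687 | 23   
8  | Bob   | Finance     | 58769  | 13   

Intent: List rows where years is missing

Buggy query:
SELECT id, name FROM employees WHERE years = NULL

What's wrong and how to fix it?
Bug: Comparing to NULL with '=' never matches; NULL = NULL is unknown, not true

Fix: Use IS NULL to test for NULL

Corrected query:
SELECT id, name FROM employees WHERE years IS NULL

Result:
id | name
---+-----
2  | Eve 
5  | Bob 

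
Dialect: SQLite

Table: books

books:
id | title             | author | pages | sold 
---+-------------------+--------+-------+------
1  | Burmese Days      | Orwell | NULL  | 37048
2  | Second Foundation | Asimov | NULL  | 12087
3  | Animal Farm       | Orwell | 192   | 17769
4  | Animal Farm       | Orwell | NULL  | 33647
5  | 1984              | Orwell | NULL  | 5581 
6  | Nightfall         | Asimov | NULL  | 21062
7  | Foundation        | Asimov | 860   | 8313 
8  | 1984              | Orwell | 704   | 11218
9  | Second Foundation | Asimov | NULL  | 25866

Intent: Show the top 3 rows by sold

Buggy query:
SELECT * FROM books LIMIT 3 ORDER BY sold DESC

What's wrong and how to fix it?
Bug: LIMIT must come after ORDER BY

Fix: Sort with ORDER BY, then apply LIMIT

Corrected query:
SELECT * FROM books ORDER BY sold DESC LIMIT 3

Result:
id | title             | author | pages | sold 
---+-------------------+--------+-------+------
1  | Burmese Days      | Orwell | NULL  | 37048
4  | Animal Farm       | Orwell | NULL  | 33647
9  | Second Foundation | Asimov | NULL  | 25866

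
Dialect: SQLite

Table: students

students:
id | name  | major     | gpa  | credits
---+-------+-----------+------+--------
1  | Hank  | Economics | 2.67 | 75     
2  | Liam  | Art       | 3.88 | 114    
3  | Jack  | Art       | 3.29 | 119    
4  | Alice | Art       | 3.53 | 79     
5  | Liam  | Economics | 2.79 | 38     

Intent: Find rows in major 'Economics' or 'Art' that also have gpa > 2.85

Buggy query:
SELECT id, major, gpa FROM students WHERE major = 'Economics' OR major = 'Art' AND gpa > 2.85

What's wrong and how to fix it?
Bug: AND binds tighter than OR, so this parses as major = 'Economics' OR (major = 'Art' AND gpa > 2.85)

Fix: Add parentheses around the OR so the AND applies to both alternatives

Corrected query:
SELECT id, major, gpa FROM students WHERE (major = 'Economics' OR major = 'Art') AND gpa > 2.85

Result:
id | major | gpa 
---+-------+-----
2  | Art   | 3.88
3  | Art   | 3.29
4  | Art   | 3.53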